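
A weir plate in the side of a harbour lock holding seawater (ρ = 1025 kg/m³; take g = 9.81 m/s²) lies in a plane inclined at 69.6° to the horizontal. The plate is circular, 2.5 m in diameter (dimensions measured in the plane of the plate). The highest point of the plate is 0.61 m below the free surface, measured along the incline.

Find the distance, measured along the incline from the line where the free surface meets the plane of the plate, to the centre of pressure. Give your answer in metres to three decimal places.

γ = ρg = 1025 × 9.81 / 1000 = 10.05525 kN/m³.
Let θ = 69.6° be the plate's angle to the horizontal; measure y along the incline from where the plane meets the free surface. Vertical depth h = y·sinθ with sinθ = 0.937282.
The centroid is at the centre, 1.25 m below the top of the plate, so y_c = 0.61 + 1.25 = 1.86 m and h_c = 1.86 × 0.937282 = 1.74334 m.
A = π(1.25)² = 4.90874 m².
Resultant F = γ·h_c·A = 10.05525 × 1.74334 × 4.90874 = 86.0488 kN.
I_c = πr⁴/4 = π × 1.25⁴/4 = 1.91748 m⁴.
Centre of pressure: y_p = y_c + I_c/(y_c·A) = 1.86 + 1.91748/(1.86 × 4.90874) = 1.86 + 0.210014 = 2.07001 m along the plane.

y_p = 2.070 m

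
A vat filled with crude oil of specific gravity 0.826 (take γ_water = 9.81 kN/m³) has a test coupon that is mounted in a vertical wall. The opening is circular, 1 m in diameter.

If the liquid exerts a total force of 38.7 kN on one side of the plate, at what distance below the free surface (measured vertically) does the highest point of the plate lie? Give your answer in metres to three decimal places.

γ = 0.826 × 9.81 = 8.10306 kN/m³.
A = π(0.5)² = 0.785398 m².
From F = γ·h_c·A, the centroid depth is h_c = 38.7/(8.10306 × 0.785398) = 6.08096 m.
The centroid is at the centre, 0.5 m below the top of the plate, so the highest point sits at h_top = 6.08096 − 0.5 = 5.58096 m below the surface.

d_top ≈ 5.581 m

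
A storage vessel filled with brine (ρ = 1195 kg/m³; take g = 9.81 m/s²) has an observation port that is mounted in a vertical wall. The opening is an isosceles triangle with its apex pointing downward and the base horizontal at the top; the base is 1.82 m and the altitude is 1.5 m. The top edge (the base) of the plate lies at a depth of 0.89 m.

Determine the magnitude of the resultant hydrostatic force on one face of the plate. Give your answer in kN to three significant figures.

F ≈ 22.2 kN

γ = ρg = 1195 × 9.81 / 1000 = 11.72295 kN/m³.
With the apex down, the centroid sits h/3 = 1.5/3 = 0.5 m below the base (the top edge), so the centroid depth is h_c = 0.89 + 0.5 = 1.39 m.
A = ½ × 1.82 × 1.5 = 1.365 m².
Resultant F = γ·h_c·A = 11.72295 × 1.39 × 1.365 = 22.2425 kN.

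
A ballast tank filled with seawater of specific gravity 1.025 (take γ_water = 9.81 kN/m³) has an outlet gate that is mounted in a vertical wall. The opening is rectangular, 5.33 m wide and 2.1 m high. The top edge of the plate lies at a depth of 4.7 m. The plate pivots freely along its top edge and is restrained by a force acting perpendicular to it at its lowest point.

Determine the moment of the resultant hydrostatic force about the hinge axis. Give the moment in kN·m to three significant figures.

γ = 1.025 × 9.81 = 10.05525 kN/m³.
The centroid lies 2.1/2 = 1.05 m below the top edge, so the centroid depth is h_c = 4.7 + 1.05 = 5.75 m.
A = 5.33 × 2.1 = 11.193 m².
Resultant F = γ·h_c·A = 10.05525 × 5.75 × 11.193 = 647.153 kN.
I_c = b·h³/12 = 5.33 × 2.1³/12 = 4.11343 m⁴.
Centre of pressure: y_p = y_c + I_c/(y_c·A) = 5.75 + 4.11343/(5.75 × 11.193) = 5.75 + 0.0639131 = 5.81391 m along the plane.
The resultant acts 1.05 + 0.0639131 = 1.11391 m (along the plate) below the hinge at the top edge, so the moment about the hinge is M = F × 1.11391 = 647.153 × 1.11391 = 720.87 kN·m.

M ≈ 721 kN·m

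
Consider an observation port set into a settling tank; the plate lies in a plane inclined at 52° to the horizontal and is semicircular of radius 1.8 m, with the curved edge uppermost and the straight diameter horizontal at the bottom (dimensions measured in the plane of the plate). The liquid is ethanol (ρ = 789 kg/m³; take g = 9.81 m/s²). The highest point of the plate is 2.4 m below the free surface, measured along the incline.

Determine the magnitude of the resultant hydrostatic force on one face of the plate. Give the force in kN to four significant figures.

γ = ρg = 789 × 9.81 / 1000 = 7.74009 kN/m³.
Let θ = 52° be the plate's angle to the horizontal; measure y along the incline from where the plane meets the free surface. Vertical depth h = y·sinθ with sinθ = 0.788011.
The centroid lies 4r/(3π) = 0.763944 m above the diameter, so r − 4r/(3π) = 1.8 − 0.763944 = 1.03606 m below the topmost point, so y_c = 2.4 + 1.03606 = 3.43606 m and h_c = 3.43606 × 0.788011 = 2.70765 m.
A = πr²/2 = π × 1.8²/2 = 5.08938 m².
Resultant F = γ·h_c·A = 7.74009 × 2.70765 × 5.08938 = 106.66 kN.

F ≈ 106.7 kN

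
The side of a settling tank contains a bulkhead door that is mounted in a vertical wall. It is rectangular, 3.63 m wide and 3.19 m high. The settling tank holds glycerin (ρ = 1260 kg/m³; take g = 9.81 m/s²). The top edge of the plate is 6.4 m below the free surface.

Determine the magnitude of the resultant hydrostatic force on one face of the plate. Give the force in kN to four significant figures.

F ≈ 1144 kN

γ = ρg = 1260 × 9.81 / 1000 = 12.3606 kN/m³.
The centroid lies 3.19/2 = 1.595 m below the top edge, so the centroid depth is h_c = 6.4 + 1.595 = 7.995 m.
A = 3.63 × 3.19 = 11.5797 m².
Resultant F = γ·h_c·A = 12.3606 × 7.995 × 11.5797 = 1144.34 kN.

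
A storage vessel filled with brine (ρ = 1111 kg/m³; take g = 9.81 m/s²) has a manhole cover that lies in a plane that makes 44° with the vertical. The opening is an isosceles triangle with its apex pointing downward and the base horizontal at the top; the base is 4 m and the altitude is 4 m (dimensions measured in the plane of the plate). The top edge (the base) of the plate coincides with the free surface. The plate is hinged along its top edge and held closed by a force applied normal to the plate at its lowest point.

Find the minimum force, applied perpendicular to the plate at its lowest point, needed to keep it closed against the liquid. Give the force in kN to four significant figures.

γ = ρg = 1111 × 9.81 / 1000 = 10.89891 kN/m³.
The plate makes 44° with the vertical, i.e. θ = 90° − 44° = 46° to the horizontal. Measuring y along the incline from the free-surface line, vertical depth h = y·sinθ with sinθ = 0.719340.
With the apex down, the centroid sits h/3 = 4/3 = 1.33333 m below the base (the top edge), so y_c = 1.33333 m and h_c = 1.33333 × 0.719340 = 0.959118 m.
A = ½ × 4 × 4 = 8 m².
Resultant F = γ·h_c·A = 10.89891 × 0.959118 × 8 = 83.6267 kN.
I_c = b·h³/36 = 4 × 4³/36 = 7.11111 m⁴.
Centre of pressure: y_p = y_c + I_c/(y_c·A) = 1.33333 + 7.11111/(1.33333 × 8) = 1.33333 + 0.666668 = 2 m along the plane.
The resultant acts 1.33333 + 0.666668 = 2 m (along the plate) below the hinge at the top edge, so the moment about the hinge is M = F × 2 = 83.6267 × 2 = 167.253 kN·m.
A normal force at the bottom, 4 m from the hinge, must supply this moment: P = 167.253/4 = 41.8132 kN.

P ≈ 41.81 kN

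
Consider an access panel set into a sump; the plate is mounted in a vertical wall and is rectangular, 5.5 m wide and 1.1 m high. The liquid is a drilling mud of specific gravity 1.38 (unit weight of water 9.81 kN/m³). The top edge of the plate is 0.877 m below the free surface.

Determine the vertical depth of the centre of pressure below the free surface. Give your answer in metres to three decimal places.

h_p = 1.498 m

γ = 1.38 × 9.81 = 13.5378 kN/m³.
The centroid lies 1.1/2 = 0.55 m below the top edge, so the centroid depth is h_c = 0.877 + 0.55 = 1.427 m.
A = 5.5 × 1.1 = 6.05 m².
Resultant F = γ·h_c·A = 13.5378 × 1.427 × 6.05 = 116.877 kN.
I_c = b·h³/12 = 5.5 × 1.1³/12 = 0.610042 m⁴.
Centre of pressure: y_p = y_c + I_c/(y_c·A) = 1.427 + 0.610042/(1.427 × 6.05) = 1.427 + 0.0706611 = 1.49766 m along the plane.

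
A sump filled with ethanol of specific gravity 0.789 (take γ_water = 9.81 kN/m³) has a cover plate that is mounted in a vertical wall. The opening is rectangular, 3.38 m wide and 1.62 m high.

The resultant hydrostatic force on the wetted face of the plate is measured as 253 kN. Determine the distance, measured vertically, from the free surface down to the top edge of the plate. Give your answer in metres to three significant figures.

γ = 0.789 × 9.81 = 7.74009 kN/m³.
A = 3.38 × 1.62 = 5.4756 m².
From F = γ·h_c·A, the centroid depth is h_c = 253/(7.74009 × 5.4756) = 5.96957 m.
The centroid lies 1.62/2 = 0.81 m below the top edge, so the top edge sits at h_top = 5.96957 − 0.81 = 5.15957 m below the surface.

d_top ≈ 5.16 m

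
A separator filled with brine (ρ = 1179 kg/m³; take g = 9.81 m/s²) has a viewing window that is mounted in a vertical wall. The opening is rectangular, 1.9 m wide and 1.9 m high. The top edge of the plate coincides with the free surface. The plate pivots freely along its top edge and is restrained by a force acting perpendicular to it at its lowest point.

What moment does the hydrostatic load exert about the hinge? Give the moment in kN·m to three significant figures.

γ = ρg = 1179 × 9.81 / 1000 = 11.56599 kN/m³.
The centroid lies 1.9/2 = 0.95 m below the top edge, so the centroid depth is h_c = 0.95 m.
A = 1.9 × 1.9 = 3.61 m².
Resultant F = γ·h_c·A = 11.56599 × 0.95 × 3.61 = 39.6656 kN.
I_c = b·h³/12 = 1.9 × 1.9³/12 = 1.08601 m⁴.
Centre of pressure: y_p = y_c + I_c/(y_c·A) = 0.95 + 1.08601/(0.95 × 3.61) = 0.95 + 0.316667 = 1.26667 m along the plane.
The resultant acts 0.95 + 0.316667 = 1.26667 m (along the plate) below the hinge at the top edge, so the moment about the hinge is M = F × 1.26667 = 39.6656 × 1.26667 = 50.2432 kN·m.

M ≈ 50.2 kN·m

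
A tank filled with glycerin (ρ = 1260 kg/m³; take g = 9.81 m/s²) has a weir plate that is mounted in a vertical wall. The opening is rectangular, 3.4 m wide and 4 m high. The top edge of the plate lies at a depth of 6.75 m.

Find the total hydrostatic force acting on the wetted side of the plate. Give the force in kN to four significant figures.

F ≈ 1471 kN

γ = ρg = 1260 × 9.81 / 1000 = 12.3606 kN/m³.
The centroid lies 4/2 = 2 m below the top edge, so the centroid depth is h_c = 6.75 + 2 = 8.75 m.
A = 3.4 × 4 = 13.6 m².
Resultant F = γ·h_c·A = 12.3606 × 8.75 × 13.6 = 1470.91 kN.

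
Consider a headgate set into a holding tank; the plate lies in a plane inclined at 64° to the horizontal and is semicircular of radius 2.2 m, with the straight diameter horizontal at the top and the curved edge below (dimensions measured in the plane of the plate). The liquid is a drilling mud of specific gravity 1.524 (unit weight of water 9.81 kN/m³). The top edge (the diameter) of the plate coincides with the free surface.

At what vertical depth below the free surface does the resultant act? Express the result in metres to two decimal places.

h_p = 1.16 m

γ = 1.524 × 9.81 = 14.95044 kN/m³.
Let θ = 64° be the plate's angle to the horizontal; measure y along the incline from where the plane meets the free surface. Vertical depth h = y·sinθ with sinθ = 0.898794.
The centroid of a semicircle lies 4r/(3π) = 0.933709 m from the diameter, here below the top edge, so y_c = 0.933709 m and h_c = 0.933709 × 0.898794 = 0.839212 m.
A = πr²/2 = π × 2.2²/2 = 7.60265 m².
Resultant F = γ·h_c·A = 14.95044 × 0.839212 × 7.60265 = 95.3873 kN.
I_c = (π/8 − 8/(9π))·r⁴ = 0.109757 × 2.2⁴ = 2.57112 m⁴.
Centre of pressure: y_p = y_c + I_c/(y_c·A) = 0.933709 + 2.57112/(0.933709 × 7.60265) = 0.933709 + 0.362198 = 1.29591 m along the plane.
Vertically, h_p = y_p·sinθ = 1.29591 × 0.898794 = 1.16476 m.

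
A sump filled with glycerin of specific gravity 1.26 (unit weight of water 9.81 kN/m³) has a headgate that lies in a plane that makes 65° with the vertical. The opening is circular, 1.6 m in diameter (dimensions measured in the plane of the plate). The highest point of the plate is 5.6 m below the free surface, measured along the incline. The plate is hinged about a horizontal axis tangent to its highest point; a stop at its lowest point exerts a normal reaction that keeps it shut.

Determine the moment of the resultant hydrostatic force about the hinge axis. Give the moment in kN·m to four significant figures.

γ = 1.26 × 9.81 = 12.3606 kN/m³.
The plate makes 65° with the vertical, i.e. θ = 90° − 65° = 25° to the horizontal. Measuring y along the incline from the free-surface line, vertical depth h = y·sinθ with sinθ = 0.422618.
The centroid is at the centre, 0.8 m below the top of the plate, so y_c = 5.6 + 0.8 = 6.4 m and h_c = 6.4 × 0.422618 = 2.70476 m.
A = π(0.8)² = 2.01062 m².
Resultant F = γ·h_c·A = 12.3606 × 2.70476 × 2.01062 = 67.22 kN.
I_c = πr⁴/4 = π × 0.8⁴/4 = 0.321699 m⁴.
Centre of pressure: y_p = y_c + I_c/(y_c·A) = 6.4 + 0.321699/(6.4 × 2.01062) = 6.4 + 0.025 = 6.425 m along the plane.
The resultant acts 0.8 + 0.025 = 0.825 m (along the plate) below the hinge at the top edge, so the moment about the hinge is M = F × 0.825 = 67.22 × 0.825 = 55.4565 kN·m.

M ≈ 55.46 kN·m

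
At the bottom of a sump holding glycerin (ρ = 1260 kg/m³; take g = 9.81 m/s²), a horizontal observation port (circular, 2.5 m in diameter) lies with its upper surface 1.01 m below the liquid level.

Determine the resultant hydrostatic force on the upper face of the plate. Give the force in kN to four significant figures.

γ = ρg = 1260 × 9.81 / 1000 = 12.3606 kN/m³.
The plate is horizontal, so pressure is uniform at p = γ·h = 12.3606 × 1.01 = 12.4842 kN/m².
A = π(1.25)² = 4.90874 m².
F = p·A = 12.4842 × 4.90874 = 61.2817 kN.

F ≈ 61.28 kN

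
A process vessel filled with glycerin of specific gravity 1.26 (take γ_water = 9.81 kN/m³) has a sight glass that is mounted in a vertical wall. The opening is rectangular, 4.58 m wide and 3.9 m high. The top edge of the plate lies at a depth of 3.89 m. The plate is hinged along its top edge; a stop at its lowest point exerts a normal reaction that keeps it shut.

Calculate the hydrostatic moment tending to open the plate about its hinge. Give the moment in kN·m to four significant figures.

γ = 1.26 × 9.81 = 12.3606 kN/m³.
The centroid lies 3.9/2 = 1.95 m below the top edge, so the centroid depth is h_c = 3.89 + 1.95 = 5.84 m.
A = 4.58 × 3.9 = 17.862 m².
Resultant F = γ·h_c·A = 12.3606 × 5.84 × 17.862 = 1289.38 kN.
I_c = b·h³/12 = 4.58 × 3.9³/12 = 22.6401 m⁴.
Centre of pressure: y_p = y_c + I_c/(y_c·A) = 5.84 + 22.6401/(5.84 × 17.862) = 5.84 + 0.217038 = 6.05704 m along the plane.
The resultant acts 1.95 + 0.217038 = 2.16704 m (along the plate) below the hinge at the top edge, so the moment about the hinge is M = F × 2.16704 = 1289.38 × 2.16704 = 2794.14 kN·m.

M ≈ 2794 kN·m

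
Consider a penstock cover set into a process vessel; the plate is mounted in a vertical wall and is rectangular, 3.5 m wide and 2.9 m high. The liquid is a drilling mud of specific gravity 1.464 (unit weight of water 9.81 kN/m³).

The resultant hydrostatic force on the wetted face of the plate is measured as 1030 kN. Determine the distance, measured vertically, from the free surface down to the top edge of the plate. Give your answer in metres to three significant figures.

d_top ≈ 5.62 m

γ = 1.464 × 9.81 = 14.36184 kN/m³.
A = 3.5 × 2.9 = 10.15 m².
From F = γ·h_c·A, the centroid depth is h_c = 1030/(14.36184 × 10.15) = 7.0658 m.
The centroid lies 2.9/2 = 1.45 m below the top edge, so the top edge sits at h_top = 7.0658 − 1.45 = 5.6158 m below the surface.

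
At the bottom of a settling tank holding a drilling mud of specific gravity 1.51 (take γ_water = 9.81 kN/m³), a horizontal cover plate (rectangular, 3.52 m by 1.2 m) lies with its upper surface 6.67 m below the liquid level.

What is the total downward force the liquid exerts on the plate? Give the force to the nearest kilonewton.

γ = 1.51 × 9.81 = 14.8131 kN/m³.
The plate is horizontal, so pressure is uniform at p = γ·h = 14.8131 × 6.67 = 98.8034 kN/m².
A = 3.52 × 1.2 = 4.224 m².
F = p·A = 98.8034 × 4.224 = 417.346 kN.

F ≈ 417 kN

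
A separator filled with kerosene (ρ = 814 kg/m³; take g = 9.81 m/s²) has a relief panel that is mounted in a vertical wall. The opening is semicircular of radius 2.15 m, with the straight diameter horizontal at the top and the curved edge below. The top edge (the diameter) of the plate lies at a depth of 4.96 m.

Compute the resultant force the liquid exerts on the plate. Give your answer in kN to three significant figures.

γ = ρg = 814 × 9.81 / 1000 = 7.98534 kN/m³.
The centroid of a semicircle lies 4r/(3π) = 0.912488 m from the diameter, here below the top edge, so the centroid depth is h_c = 4.96 + 0.912488 = 5.87249 m.
A = πr²/2 = π × 2.15²/2 = 7.26101 m².
Resultant F = γ·h_c·A = 7.98534 × 5.87249 × 7.26101 = 340.497 kN.

F ≈ 340 kN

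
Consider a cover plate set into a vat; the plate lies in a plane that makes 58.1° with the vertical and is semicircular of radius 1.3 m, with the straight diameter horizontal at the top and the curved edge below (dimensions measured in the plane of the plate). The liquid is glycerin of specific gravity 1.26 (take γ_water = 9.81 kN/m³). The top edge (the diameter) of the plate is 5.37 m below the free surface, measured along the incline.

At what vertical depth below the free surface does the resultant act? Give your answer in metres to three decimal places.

γ = 1.26 × 9.81 = 12.3606 kN/m³.
The plate makes 58.1° with the vertical, i.e. θ = 90° − 58.1° = 31.9° to the horizontal. Measuring y along the incline from the free-surface line, vertical depth h = y·sinθ with sinθ = 0.528438.
The centroid of a semicircle lies 4r/(3π) = 0.551737 m from the diameter, here below the top edge, so y_c = 5.37 + 0.551737 = 5.92174 m and h_c = 5.92174 × 0.528438 = 3.12927 m.
A = πr²/2 = π × 1.3²/2 = 2.65465 m².
Resultant F = γ·h_c·A = 12.3606 × 3.12927 × 2.65465 = 102.681 kN.
I_c = (π/8 − 8/(9π))·r⁴ = 0.109757 × 1.3⁴ = 0.313477 m⁴.
Centre of pressure: y_p = y_c + I_c/(y_c·A) = 5.92174 + 0.313477/(5.92174 × 2.65465) = 5.92174 + 0.0199411 = 5.94168 m along the plane.
Vertically, h_p = y_p·sinθ = 5.94168 × 0.528438 = 3.13981 m.

h_p = 3.140 m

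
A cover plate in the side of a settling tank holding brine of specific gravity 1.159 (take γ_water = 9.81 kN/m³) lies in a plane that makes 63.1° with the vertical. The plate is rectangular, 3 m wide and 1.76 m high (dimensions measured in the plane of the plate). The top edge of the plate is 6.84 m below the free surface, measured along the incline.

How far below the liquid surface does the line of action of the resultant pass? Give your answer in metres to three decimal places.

h_p = 3.508 m

γ = 1.159 × 9.81 = 11.36979 kN/m³.
The plate makes 63.1° with the vertical, i.e. θ = 90° − 63.1° = 26.9° to the horizontal. Measuring y along the incline from the free-surface line, vertical depth h = y·sinθ with sinθ = 0.452435.
The centroid lies 1.76/2 = 0.88 m below the top edge, so y_c = 6.84 + 0.88 = 7.72 m and h_c = 7.72 × 0.452435 = 3.4928 m.
A = 3 × 1.76 = 5.28 m².
Resultant F = γ·h_c·A = 11.36979 × 3.4928 × 5.28 = 209.681 kN.
I_c = b·h³/12 = 3 × 1.76³/12 = 1.36294 m⁴.
Centre of pressure: y_p = y_c + I_c/(y_c·A) = 7.72 + 1.36294/(7.72 × 5.28) = 7.72 + 0.0334369 = 7.75344 m along the plane.
Vertically, h_p = y_p·sinθ = 7.75344 × 0.452435 = 3.50793 m.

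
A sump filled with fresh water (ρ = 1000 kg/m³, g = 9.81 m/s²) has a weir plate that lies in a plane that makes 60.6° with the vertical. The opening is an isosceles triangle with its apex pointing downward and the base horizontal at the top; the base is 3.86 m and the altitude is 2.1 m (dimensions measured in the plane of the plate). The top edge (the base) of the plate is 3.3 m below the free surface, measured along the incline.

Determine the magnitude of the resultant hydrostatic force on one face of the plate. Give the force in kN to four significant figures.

γ = ρg = 1000 × 9.81 = 9810 N/m³ = 9.81 kN/m³.
The plate makes 60.6° with the vertical, i.e. θ = 90° − 60.6° = 29.4° to the horizontal. Measuring y along the incline from the free-surface line, vertical depth h = y·sinθ with sinθ = 0.490904.
With the apex down, the centroid sits h/3 = 2.1/3 = 0.7 m below the base (the top edge), so y_c = 3.3 + 0.7 = 4 m and h_c = 4 × 0.490904 = 1.96362 m.
A = ½ × 3.86 × 2.1 = 4.053 m².
Resultant F = γ·h_c·A = 9.81 × 1.96362 × 4.053 = 78.0734 kN.

F ≈ 78.07 kN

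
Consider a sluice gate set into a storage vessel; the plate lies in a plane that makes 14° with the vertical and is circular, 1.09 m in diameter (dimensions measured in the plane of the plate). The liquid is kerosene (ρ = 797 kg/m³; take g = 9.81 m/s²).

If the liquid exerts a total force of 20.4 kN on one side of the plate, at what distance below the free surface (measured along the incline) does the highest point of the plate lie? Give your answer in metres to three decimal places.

γ = ρg = 797 × 9.81 / 1000 = 7.81857 kN/m³.
A = π(0.545)² = 0.933132 m².
From F = γ·h_c·A, the centroid depth is h_c = 20.4/(7.81857 × 0.933132) = 2.79615 m.
The plate makes 14° with the vertical, i.e. θ = 90° − 14° = 76° to the horizontal. Measuring y along the incline from the free-surface line, vertical depth h = y·sinθ with sinθ = 0.970296.
Along the incline, y_c = h_c/sinθ = 2.79615/0.970296 = 2.88175 m.
The centroid is at the centre, 0.545 m below the top of the plate, so the highest point sits at y_top = 2.88175 − 0.545 = 2.33675 m along the incline.

y_top ≈ 2.337 m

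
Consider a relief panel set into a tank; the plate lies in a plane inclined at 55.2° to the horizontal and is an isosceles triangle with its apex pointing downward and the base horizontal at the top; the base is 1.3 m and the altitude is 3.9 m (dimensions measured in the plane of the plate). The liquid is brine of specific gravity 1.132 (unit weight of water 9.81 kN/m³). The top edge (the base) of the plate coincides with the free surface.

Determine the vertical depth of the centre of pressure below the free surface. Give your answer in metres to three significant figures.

γ = 1.132 × 9.81 = 11.10492 kN/m³.
Let θ = 55.2° be the plate's angle to the horizontal; measure y along the incline from where the plane meets the free surface. Vertical depth h = y·sinθ with sinθ = 0.821149.
With the apex down, the centroid sits h/3 = 3.9/3 = 1.3 m below the base (the top edge), so y_c = 1.3 m and h_c = 1.3 × 0.821149 = 1.06749 m.
A = ½ × 1.3 × 3.9 = 2.535 m².
Resultant F = γ·h_c·A = 11.10492 × 1.06749 × 2.535 = 30.0509 kN.
I_c = b·h³/36 = 1.3 × 3.9³/36 = 2.14208 m⁴.
Centre of pressure: y_p = y_c + I_c/(y_c·A) = 1.3 + 2.14208/(1.3 × 2.535) = 1.3 + 0.650002 = 1.95 m along the plane.
Vertically, h_p = y_p·sinθ = 1.95 × 0.821149 = 1.60124 m.

h_p = 1.60 m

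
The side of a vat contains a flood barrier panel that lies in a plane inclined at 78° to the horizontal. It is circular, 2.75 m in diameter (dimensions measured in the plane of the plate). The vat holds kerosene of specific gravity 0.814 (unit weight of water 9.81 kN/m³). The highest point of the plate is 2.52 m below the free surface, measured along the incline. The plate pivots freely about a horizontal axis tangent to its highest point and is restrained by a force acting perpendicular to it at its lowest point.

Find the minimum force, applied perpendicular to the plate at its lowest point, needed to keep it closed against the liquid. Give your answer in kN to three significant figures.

γ = 0.814 × 9.81 = 7.98534 kN/m³.
Let θ = 78° be the plate's angle to the horizontal; measure y along the incline from where the plane meets the free surface. Vertical depth h = y·sinθ with sinθ = 0.978148.
The centroid is at the centre, 1.375 m below the top of the plate, so y_c = 2.52 + 1.375 = 3.895 m and h_c = 3.895 × 0.978148 = 3.80989 m.
A = π(1.375)² = 5.93957 m².
Resultant F = γ·h_c·A = 7.98534 × 3.80989 × 5.93957 = 180.701 kN.
I_c = πr⁴/4 = π × 1.375⁴/4 = 2.80738 m⁴.
Centre of pressure: y_p = y_c + I_c/(y_c·A) = 3.895 + 2.80738/(3.895 × 5.93957) = 3.895 + 0.12135 = 4.01635 m along the plane.
The resultant acts 1.375 + 0.12135 = 1.49635 m (along the plate) below the hinge at the top edge, so the moment about the hinge is M = F × 1.49635 = 180.701 × 1.49635 = 270.392 kN·m.
A normal force at the bottom, 2.75 m from the hinge, must supply this moment: P = 270.392/2.75 = 98.3244 kN.

P ≈ 98.3 kN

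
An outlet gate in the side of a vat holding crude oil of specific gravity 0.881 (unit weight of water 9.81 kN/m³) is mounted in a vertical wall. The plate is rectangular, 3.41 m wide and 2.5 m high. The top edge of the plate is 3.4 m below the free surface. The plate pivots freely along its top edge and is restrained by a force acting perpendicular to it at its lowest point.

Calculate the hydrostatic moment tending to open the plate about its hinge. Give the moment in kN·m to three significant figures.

γ = 0.881 × 9.81 = 8.64261 kN/m³.
The centroid lies 2.5/2 = 1.25 m below the top edge, so the centroid depth is h_c = 3.4 + 1.25 = 4.65 m.
A = 3.41 × 2.5 = 8.525 m².
Resultant F = γ·h_c·A = 8.64261 × 4.65 × 8.525 = 342.604 kN.
I_c = b·h³/12 = 3.41 × 2.5³/12 = 4.4401 m⁴.
Centre of pressure: y_p = y_c + I_c/(y_c·A) = 4.65 + 4.4401/(4.65 × 8.525) = 4.65 + 0.112007 = 4.76201 m along the plane.
The resultant acts 1.25 + 0.112007 = 1.36201 m (along the plate) below the hinge at the top edge, so the moment about the hinge is M = F × 1.36201 = 342.604 × 1.36201 = 466.63 kN·m.

M ≈ 467 kN·m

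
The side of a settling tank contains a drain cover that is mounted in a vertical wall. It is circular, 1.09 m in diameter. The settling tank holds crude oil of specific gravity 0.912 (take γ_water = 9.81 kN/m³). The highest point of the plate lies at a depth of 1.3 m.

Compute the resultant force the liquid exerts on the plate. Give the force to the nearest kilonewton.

F ≈ 15 kN

γ = 0.912 × 9.81 = 8.94672 kN/m³.
The centroid is at the centre, 0.545 m below the top of the plate, so the centroid depth is h_c = 1.3 + 0.545 = 1.845 m.
A = π(0.545)² = 0.933132 m².
Resultant F = γ·h_c·A = 8.94672 × 1.845 × 0.933132 = 15.4029 kN.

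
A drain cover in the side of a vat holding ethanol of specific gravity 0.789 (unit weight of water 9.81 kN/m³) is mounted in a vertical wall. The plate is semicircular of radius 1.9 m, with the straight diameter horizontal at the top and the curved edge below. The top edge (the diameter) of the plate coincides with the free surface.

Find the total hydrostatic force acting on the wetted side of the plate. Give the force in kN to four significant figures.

F ≈ 35.39 kN

γ = 0.789 × 9.81 = 7.74009 kN/m³.
The centroid of a semicircle lies 4r/(3π) = 0.806385 m from the diameter, here below the top edge, so the centroid depth is h_c = 0.806385 m.
A = πr²/2 = π × 1.9²/2 = 5.67057 m².
Resultant F = γ·h_c·A = 7.74009 × 0.806385 × 5.67057 = 35.3928 kN.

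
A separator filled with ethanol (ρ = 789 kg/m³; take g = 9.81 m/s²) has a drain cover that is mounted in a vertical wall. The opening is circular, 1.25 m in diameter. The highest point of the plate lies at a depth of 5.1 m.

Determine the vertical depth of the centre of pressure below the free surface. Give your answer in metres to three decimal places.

γ = ρg = 789 × 9.81 / 1000 = 7.74009 kN/m³.
The centroid is at the centre, 0.625 m below the top of the plate, so the centroid depth is h_c = 5.1 + 0.625 = 5.725 m.
A = π(0.625)² = 1.22718 m².
Resultant F = γ·h_c·A = 7.74009 × 5.725 × 1.22718 = 54.3788 kN.
I_c = πr⁴/4 = π × 0.625⁴/4 = 0.119842 m⁴.
Centre of pressure: y_p = y_c + I_c/(y_c·A) = 5.725 + 0.119842/(5.725 × 1.22718) = 5.725 + 0.0170579 = 5.74206 m along the plane.

h_p = 5.742 m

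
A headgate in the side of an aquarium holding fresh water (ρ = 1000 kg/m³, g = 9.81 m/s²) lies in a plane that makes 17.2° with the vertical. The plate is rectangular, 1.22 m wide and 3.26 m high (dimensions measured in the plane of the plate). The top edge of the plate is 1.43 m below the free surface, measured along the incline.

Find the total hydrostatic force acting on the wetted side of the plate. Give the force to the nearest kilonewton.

F ≈ 114 kN

γ = ρg = 1000 × 9.81 = 9810 N/m³ = 9.81 kN/m³.
The plate makes 17.2° with the vertical, i.e. θ = 90° − 17.2° = 72.8° to the horizontal. Measuring y along the incline from the free-surface line, vertical depth h = y·sinθ with sinθ = 0.955278.
The centroid lies 3.26/2 = 1.63 m below the top edge, so y_c = 1.43 + 1.63 = 3.06 m and h_c = 3.06 × 0.955278 = 2.92315 m.
A = 1.22 × 3.26 = 3.9772 m².
Resultant F = γ·h_c·A = 9.81 × 2.92315 × 3.9772 = 114.051 kN.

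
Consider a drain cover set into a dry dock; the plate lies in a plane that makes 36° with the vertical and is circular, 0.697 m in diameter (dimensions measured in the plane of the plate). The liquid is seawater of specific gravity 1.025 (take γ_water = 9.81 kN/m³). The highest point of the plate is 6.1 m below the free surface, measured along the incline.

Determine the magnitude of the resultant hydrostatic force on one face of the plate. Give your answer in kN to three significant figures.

F ≈ 20.0 kN

γ = 1.025 × 9.81 = 10.05525 kN/m³.
The plate makes 36° with the vertical, i.e. θ = 90° − 36° = 54° to the horizontal. Measuring y along the incline from the free-surface line, vertical depth h = y·sinθ with sinθ = 0.809017.
The centroid is at the centre, 0.3485 m below the top of the plate, so y_c = 6.1 + 0.3485 = 6.4485 m and h_c = 6.4485 × 0.809017 = 5.21695 m.
A = π(0.3485)² = 0.381553 m².
Resultant F = γ·h_c·A = 10.05525 × 5.21695 × 0.381553 = 20.0154 kN.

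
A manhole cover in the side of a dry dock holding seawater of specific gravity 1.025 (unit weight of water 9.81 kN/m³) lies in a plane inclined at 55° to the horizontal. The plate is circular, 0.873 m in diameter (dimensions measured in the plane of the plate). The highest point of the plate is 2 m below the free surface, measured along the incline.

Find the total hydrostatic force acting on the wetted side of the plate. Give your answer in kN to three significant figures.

γ = 1.025 × 9.81 = 10.05525 kN/m³.
Let θ = 55° be the plate's angle to the horizontal; measure y along the incline from where the plane meets the free surface. Vertical depth h = y·sinθ with sinθ = 0.819152.
The centroid is at the centre, 0.4365 m below the top of the plate, so y_c = 2 + 0.4365 = 2.4365 m and h_c = 2.4365 × 0.819152 = 1.99586 m.
A = π(0.4365)² = 0.598575 m².
Resultant F = γ·h_c·A = 10.05525 × 1.99586 × 0.598575 = 12.0127 kN.

F ≈ 12.0 kN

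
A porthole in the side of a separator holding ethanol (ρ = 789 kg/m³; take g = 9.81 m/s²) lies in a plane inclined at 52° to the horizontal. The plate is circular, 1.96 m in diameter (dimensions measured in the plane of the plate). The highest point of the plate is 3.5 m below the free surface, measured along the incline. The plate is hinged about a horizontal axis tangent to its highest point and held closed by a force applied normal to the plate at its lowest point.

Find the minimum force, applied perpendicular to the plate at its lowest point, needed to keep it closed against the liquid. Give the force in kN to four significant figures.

γ = ρg = 789 × 9.81 / 1000 = 7.74009 kN/m³.
Let θ = 52° be the plate's angle to the horizontal; measure y along the incline from where the plane meets the free surface. Vertical depth h = y·sinθ with sinθ = 0.788011.
The centroid is at the centre, 0.98 m below the top of the plate, so y_c = 3.5 + 0.98 = 4.48 m and h_c = 4.48 × 0.788011 = 3.53029 m.
A = π(0.98)² = 3.01719 m².
Resultant F = γ·h_c·A = 7.74009 × 3.53029 × 3.01719 = 82.444 kN.
I_c = πr⁴/4 = π × 0.98⁴/4 = 0.724426 m⁴.
Centre of pressure: y_p = y_c + I_c/(y_c·A) = 4.48 + 0.724426/(4.48 × 3.01719) = 4.48 + 0.0535937 = 4.53359 m along the plane.
The resultant acts 0.98 + 0.0535937 = 1.03359 m (along the plate) below the hinge at the top edge, so the moment about the hinge is M = F × 1.03359 = 82.444 × 1.03359 = 85.2133 kN·m.
A normal force at the bottom, 1.96 m from the hinge, must supply this moment: P = 85.2133/1.96 = 43.4762 kN.

P ≈ 43.48 kN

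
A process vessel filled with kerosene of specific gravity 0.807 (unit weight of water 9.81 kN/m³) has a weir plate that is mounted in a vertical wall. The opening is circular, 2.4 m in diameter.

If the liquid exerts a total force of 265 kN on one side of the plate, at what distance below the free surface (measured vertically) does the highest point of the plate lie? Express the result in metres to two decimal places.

d_top ≈ 6.20 m

γ = 0.807 × 9.81 = 7.91667 kN/m³.
A = π(1.2)² = 4.52389 m².
From F = γ·h_c·A, the centroid depth is h_c = 265/(7.91667 × 4.52389) = 7.39931 m.
The centroid is at the centre, 1.2 m below the top of the plate, so the highest point sits at h_top = 7.39931 − 1.2 = 6.19931 m below the surface.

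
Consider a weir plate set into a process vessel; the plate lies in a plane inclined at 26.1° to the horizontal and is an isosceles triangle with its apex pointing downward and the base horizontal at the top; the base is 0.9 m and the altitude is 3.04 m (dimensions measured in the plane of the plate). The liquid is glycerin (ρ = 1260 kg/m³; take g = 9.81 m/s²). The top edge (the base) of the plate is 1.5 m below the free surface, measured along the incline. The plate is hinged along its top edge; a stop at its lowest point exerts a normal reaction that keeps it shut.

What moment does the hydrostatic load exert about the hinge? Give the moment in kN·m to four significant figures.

γ = ρg = 1260 × 9.81 / 1000 = 12.3606 kN/m³.
Let θ = 26.1° be the plate's angle to the horizontal; measure y along the incline from where the plane meets the free surface. Vertical depth h = y·sinθ with sinθ = 0.439939.
With the apex down, the centroid sits h/3 = 3.04/3 = 1.01333 m below the base (the top edge), so y_c = 1.5 + 1.01333 = 2.51333 m and h_c = 2.51333 × 0.439939 = 1.10571 m.
A = ½ × 0.9 × 3.04 = 1.368 m².
Resultant F = γ·h_c·A = 12.3606 × 1.10571 × 1.368 = 18.6968 kN.
I_c = b·h³/36 = 0.9 × 3.04³/36 = 0.702362 m⁴.
Centre of pressure: y_p = y_c + I_c/(y_c·A) = 2.51333 + 0.702362/(2.51333 × 1.368) = 2.51333 + 0.20428 = 2.71761 m along the plane.
The resultant acts 1.01333 + 0.20428 = 1.21761 m (along the plate) below the hinge at the top edge, so the moment about the hinge is M = F × 1.21761 = 18.6968 × 1.21761 = 22.7654 kN·m.

M ≈ 22.77 kN·m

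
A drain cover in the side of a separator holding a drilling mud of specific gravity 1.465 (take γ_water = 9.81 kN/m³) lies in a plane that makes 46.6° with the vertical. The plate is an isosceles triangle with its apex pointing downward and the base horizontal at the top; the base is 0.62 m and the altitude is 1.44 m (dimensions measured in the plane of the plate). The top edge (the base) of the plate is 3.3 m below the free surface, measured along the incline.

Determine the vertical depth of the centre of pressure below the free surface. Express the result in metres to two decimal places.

γ = 1.465 × 9.81 = 14.37165 kN/m³.
The plate makes 46.6° with the vertical, i.e. θ = 90° − 46.6° = 43.4° to the horizontal. Measuring y along the incline from the free-surface line, vertical depth h = y·sinθ with sinθ = 0.687088.
With the apex down, the centroid sits h/3 = 1.44/3 = 0.48 m below the base (the top edge), so y_c = 3.3 + 0.48 = 3.78 m and h_c = 3.78 × 0.687088 = 2.59719 m.
A = ½ × 0.62 × 1.44 = 0.4464 m².
Resultant F = γ·h_c·A = 14.37165 × 2.59719 × 0.4464 = 16.6623 kN.
I_c = b·h³/36 = 0.62 × 1.44³/36 = 0.0514253 m⁴.
Centre of pressure: y_p = y_c + I_c/(y_c·A) = 3.78 + 0.0514253/(3.78 × 0.4464) = 3.78 + 0.0304762 = 3.81048 m along the plane.
Vertically, h_p = y_p·sinθ = 3.81048 × 0.687088 = 2.61814 m.

h_p = 2.62 m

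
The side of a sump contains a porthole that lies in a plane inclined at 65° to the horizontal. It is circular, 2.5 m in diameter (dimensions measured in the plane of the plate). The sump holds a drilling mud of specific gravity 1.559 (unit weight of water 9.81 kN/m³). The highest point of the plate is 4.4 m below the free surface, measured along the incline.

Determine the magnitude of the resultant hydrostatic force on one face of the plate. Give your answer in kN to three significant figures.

γ = 1.559 × 9.81 = 15.29379 kN/m³.
Let θ = 65° be the plate's angle to the horizontal; measure y along the incline from where the plane meets the free surface. Vertical depth h = y·sinθ with sinθ = 0.906308.
The centroid is at the centre, 1.25 m below the top of the plate, so y_c = 4.4 + 1.25 = 5.65 m and h_c = 5.65 × 0.906308 = 5.12064 m.
A = π(1.25)² = 4.90874 m².
Resultant F = γ·h_c·A = 15.29379 × 5.12064 × 4.90874 = 384.423 kN.

F ≈ 384 kN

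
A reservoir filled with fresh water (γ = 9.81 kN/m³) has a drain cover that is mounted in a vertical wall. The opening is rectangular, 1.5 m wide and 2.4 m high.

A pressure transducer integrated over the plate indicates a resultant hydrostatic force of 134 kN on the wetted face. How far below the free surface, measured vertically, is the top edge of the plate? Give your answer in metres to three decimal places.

d_top ≈ 2.594 m

γ = 9.81 kN/m³.
A = 1.5 × 2.4 = 3.6 m².
From F = γ·h_c·A, the centroid depth is h_c = 134/(9.81 × 3.6) = 3.79431 m.
The centroid lies 2.4/2 = 1.2 m below the top edge, so the top edge sits at h_top = 3.79431 − 1.2 = 2.59431 m below the surface.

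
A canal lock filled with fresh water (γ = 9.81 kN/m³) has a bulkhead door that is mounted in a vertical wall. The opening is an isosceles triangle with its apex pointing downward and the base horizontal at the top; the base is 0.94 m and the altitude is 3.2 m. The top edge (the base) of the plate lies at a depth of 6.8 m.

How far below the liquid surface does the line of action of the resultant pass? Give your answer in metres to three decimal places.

h_p = 7.939 m

γ = 9.81 kN/m³.
With the apex down, the centroid sits h/3 = 3.2/3 = 1.06667 m below the base (the top edge), so the centroid depth is h_c = 6.8 + 1.06667 = 7.86667 m.
A = ½ × 0.94 × 3.2 = 1.504 m².
Resultant F = γ·h_c·A = 9.81 × 7.86667 × 1.504 = 116.067 kN.
I_c = b·h³/36 = 0.94 × 3.2³/36 = 0.855609 m⁴.
Centre of pressure: y_p = y_c + I_c/(y_c·A) = 7.86667 + 0.855609/(7.86667 × 1.504) = 7.86667 + 0.0723164 = 7.93899 m along the plane.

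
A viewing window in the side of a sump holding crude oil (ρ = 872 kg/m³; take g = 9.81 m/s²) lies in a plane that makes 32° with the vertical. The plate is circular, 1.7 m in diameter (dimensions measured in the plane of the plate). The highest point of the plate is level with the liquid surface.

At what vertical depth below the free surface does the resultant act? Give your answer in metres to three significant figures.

h_p = 0.901 m

γ = ρg = 872 × 9.81 / 1000 = 8.55432 kN/m³.
The plate makes 32° with the vertical, i.e. θ = 90° − 32° = 58° to the horizontal. Measuring y along the incline from the free-surface line, vertical depth h = y·sinθ with sinθ = 0.848048.
The centroid is at the centre, 0.85 m below the top of the plate, so y_c = 0.85 m and h_c = 0.85 × 0.848048 = 0.720841 m.
A = π(0.85)² = 2.2698 m².
Resultant F = γ·h_c·A = 8.55432 × 0.720841 × 2.2698 = 13.9963 kN.
I_c = πr⁴/4 = π × 0.85⁴/4 = 0.409983 m⁴.
Centre of pressure: y_p = y_c + I_c/(y_c·A) = 0.85 + 0.409983/(0.85 × 2.2698) = 0.85 + 0.2125 = 1.0625 m along the plane.
Vertically, h_p = y_p·sinθ = 1.0625 × 0.848048 = 0.901051 m.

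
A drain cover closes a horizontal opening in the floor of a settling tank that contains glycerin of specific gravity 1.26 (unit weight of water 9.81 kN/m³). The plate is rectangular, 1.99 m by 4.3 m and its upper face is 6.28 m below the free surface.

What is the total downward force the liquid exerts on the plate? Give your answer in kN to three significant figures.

γ = 1.26 × 9.81 = 12.3606 kN/m³.
The plate is horizontal, so pressure is uniform at p = γ·h = 12.3606 × 6.28 = 77.6246 kN/m².
A = 1.99 × 4.3 = 8.557 m².
F = p·A = 77.6246 × 8.557 = 664.234 kN.

F ≈ 664 kN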